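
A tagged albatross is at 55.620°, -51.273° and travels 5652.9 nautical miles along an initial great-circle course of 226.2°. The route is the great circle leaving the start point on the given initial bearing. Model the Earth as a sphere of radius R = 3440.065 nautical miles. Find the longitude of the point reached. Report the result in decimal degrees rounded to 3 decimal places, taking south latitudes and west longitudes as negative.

Central angle δ = d/R = 1.643254 rad.
Start latitude φ₁ = 0.970752 rad; initial bearing θ = 3.947935 rad.
Destination latitude: φ₂ = arcsin( sin φ₁ cos δ + cos φ₁ sin δ cos θ ) = arcsin(-0.449561) = -26.716°.
For the longitude increment, Δλ = atan2( sin θ sin δ cos φ₁, cos δ − sin φ₁ sin φ₂ ) = atan2(-0.406493, 0.298633) = -53.697°.
λ₂ = -51.273° + -53.697° = -104.970°.

longitude -104.970°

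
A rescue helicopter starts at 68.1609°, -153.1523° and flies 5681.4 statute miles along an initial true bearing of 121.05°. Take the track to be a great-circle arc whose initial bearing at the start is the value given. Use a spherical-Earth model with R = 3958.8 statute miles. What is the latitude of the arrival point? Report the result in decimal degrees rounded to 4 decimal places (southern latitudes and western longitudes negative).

Angular distance δ = d/R = 5681.4 / 3958.8 = 1.435132 rad.
Converting: φ₁ = 1.189632 rad, θ = 2.112721 rad.
sin φ₂ = sin φ₁ cos δ + cos φ₁ sin δ cos θ = (0.928232)(0.135249) + (0.372001)(0.990812)(-0.515786) = -0.064568
φ₂ = asin(-0.064568) = -0.064613 rad = -3.7020°.
Δλ = atan2( sin θ sin δ cos φ₁ , cos δ − sin φ₁ sin φ₂ ) = atan2(0.315772, 0.195183) = 1.017165 rad = 58.2792°.
Hence λ₂ = -153.1523° + 58.2792° = -94.8731°.

latitude -3.7020°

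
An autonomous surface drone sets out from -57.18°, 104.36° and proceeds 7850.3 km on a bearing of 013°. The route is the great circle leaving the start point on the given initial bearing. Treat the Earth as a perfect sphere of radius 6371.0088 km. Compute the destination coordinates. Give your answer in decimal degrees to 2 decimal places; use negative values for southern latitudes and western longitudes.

Central angle δ = d/R = 1.232191 rad.
With φ₁ = -57.18° = -0.997979 rad and θ = 13° = 0.226893 rad:
Applying the spherical law of cosines for sides, sin φ₂ = sin φ₁ cos δ + cos φ₁ sin δ cos θ = 0.218974, so φ₂ = 12.65°.
For the longitude increment, Δλ = atan2( sin θ sin δ cos φ₁, cos δ − sin φ₁ sin φ₂ ) = atan2(0.115001, 0.516192) = 12.56°.
λ₂ = 104.36° + 12.56° = 116.92°.

latitude 12.65°, longitude 116.92°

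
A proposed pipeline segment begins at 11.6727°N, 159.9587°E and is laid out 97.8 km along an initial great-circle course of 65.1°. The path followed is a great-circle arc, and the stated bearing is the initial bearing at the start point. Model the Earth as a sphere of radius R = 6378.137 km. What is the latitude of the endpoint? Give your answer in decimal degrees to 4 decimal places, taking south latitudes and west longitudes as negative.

latitude 12.0414°

The arc subtends δ = 97.8/6378.137 = 0.015334 rad at the centre.
Start latitude φ₁ = 0.203727 rad; initial bearing θ = 1.136209 rad.
Applying the spherical law of cosines for sides, sin φ₂ = sin φ₁ cos δ + cos φ₁ sin δ cos θ = 0.208619, so φ₂ = 12.0414°.
For the longitude increment, Δλ = atan2( sin θ sin δ cos φ₁, cos δ − sin φ₁ sin φ₂ ) = atan2(0.013620, 0.957674) = 0.8148°.
Hence λ₂ = 159.9587° + 0.8148° = 160.7735°.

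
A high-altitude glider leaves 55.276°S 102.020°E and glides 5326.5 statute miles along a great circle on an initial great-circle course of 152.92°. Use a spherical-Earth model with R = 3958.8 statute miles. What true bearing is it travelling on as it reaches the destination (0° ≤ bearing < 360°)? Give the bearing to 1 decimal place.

Angular distance δ = d/R = 5326.5 / 3958.8 = 1.345483 rad.
Converting: φ₁ = -0.964748 rad, θ = 2.668957 rad.
Destination latitude: φ₂ = arcsin( sin φ₁ cos δ + cos φ₁ sin δ cos θ ) = arcsin(-0.677981) = -42.686°.
Then Δλ = atan2(0.252758, -0.333825) = 2.493526 rad, from sin θ sin δ cos φ₁ over cos δ − sin φ₁ sin φ₂.
λ₂ = 102.020° + 142.869° = 244.889°, normalized to (−180°, 180°] → -115.111°.
The forward bearing on arrival equals the back-azimuth from the destination plus 180°.
Back-azimuth from P₂ (-42.7°, -115.1°) to P₁ (-55.3°, 102.0°), with Δλ' = λ₁ − λ₂ = 217.1°: atan2( sin Δλ' cos φ₁ , cos φ₂ sin φ₁ − sin φ₂ cos φ₁ cos Δλ' ) = 200.7°.
Final bearing = (200.7° + 180°) mod 360° = 20.7°.

final bearing 20.7°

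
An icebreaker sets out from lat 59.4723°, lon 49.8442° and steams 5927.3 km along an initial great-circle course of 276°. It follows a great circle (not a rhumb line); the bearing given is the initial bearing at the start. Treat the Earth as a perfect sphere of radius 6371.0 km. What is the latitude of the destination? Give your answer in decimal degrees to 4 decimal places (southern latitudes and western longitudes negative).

latitude 33.8687°

Angular distance δ = d/R = 5927.3 / 6371 = 0.930356 rad.
Converting: φ₁ = 1.037987 rad, θ = 4.817109 rad.
Destination latitude: φ₂ = arcsin( sin φ₁ cos δ + cos φ₁ sin δ cos θ ) = arcsin(0.557292) = 33.8687°.
For the longitude increment, Δλ = atan2( sin θ sin δ cos φ₁, cos δ − sin φ₁ sin φ₂ ) = atan2(-0.405064, 0.117506) = -73.8230°.
λ₂ = 49.8442° + -73.8230° = -23.9788°.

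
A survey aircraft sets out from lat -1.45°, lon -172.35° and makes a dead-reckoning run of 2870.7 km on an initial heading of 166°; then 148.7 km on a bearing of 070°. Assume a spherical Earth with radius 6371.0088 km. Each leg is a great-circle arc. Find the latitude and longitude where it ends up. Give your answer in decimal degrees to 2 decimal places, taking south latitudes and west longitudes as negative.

Apply the spherical direct solution leg by leg, carrying full precision between legs.
Leg 1: from (-1.45°, -172.35°), δ = 2870.7/6371.0088 = 0.450588 rad, θ = 166° → φ = -26.44°, λ = -165.59°.
Leg 2: from (-26.44°, -165.59°), δ = 148.7/6371.0088 = 0.023340 rad, θ = 70° → φ = -25.97°, λ = -164.20°.

latitude -25.97°, longitude -164.20°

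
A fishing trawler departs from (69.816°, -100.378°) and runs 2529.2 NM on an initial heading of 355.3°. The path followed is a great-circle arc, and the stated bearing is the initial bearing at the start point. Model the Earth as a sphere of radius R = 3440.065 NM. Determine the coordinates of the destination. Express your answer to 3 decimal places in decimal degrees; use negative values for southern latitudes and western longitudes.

δ = 2529.2/3440.065 = 0.735219 rad (42.1249°).
With φ₁ = 69.816° = 1.218519 rad and θ = 355.3° = 6.201155 rad:
sin φ₂ = sin φ₁ cos δ + cos φ₁ sin δ cos θ = (0.938589)(0.741684) + (0.345036)(0.670749)(0.996637) = 0.926791
φ₂ = asin(0.926791) = 1.185778 rad = 67.940°.
Δλ = atan2( sin θ sin δ cos φ₁ , cos δ − sin φ₁ sin φ₂ ) = atan2(-0.018963, -0.128192) = -2.994730 rad = -171.585°.
λ₂ = -100.378° + -171.585° = -271.963°, normalized to (−180°, 180°] → 88.037°.

latitude 67.940°, longitude 88.037°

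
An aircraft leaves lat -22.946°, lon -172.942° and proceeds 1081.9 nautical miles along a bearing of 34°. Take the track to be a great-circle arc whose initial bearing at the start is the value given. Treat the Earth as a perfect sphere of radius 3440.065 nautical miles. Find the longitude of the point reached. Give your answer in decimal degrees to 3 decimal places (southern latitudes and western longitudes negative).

longitude -162.888°

δ = 1081.9/3440.065 = 0.314500 rad (18.0195°).
Start latitude φ₁ = -0.400483 rad; initial bearing θ = 0.593412 rad.
sin φ₂ = sin φ₁ cos δ + cos φ₁ sin δ cos θ = (-0.389863)(0.950951) + (0.920873)(0.309341)(0.829038) = -0.134578
φ₂ = asin(-0.134578) = -0.134988 rad = -7.734°.
Δλ = atan2( sin θ sin δ cos φ₁ , cos δ − sin φ₁ sin φ₂ ) = atan2(0.159294, 0.898484) = 0.175468 rad = 10.054°.
Hence λ₂ = -172.942° + 10.054° = -162.888°.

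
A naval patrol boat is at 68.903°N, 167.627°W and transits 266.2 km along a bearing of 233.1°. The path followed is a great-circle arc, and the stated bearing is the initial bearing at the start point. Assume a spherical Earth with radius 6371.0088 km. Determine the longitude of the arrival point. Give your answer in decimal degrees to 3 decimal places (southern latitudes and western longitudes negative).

longitude -172.611°

Angular distance δ = d/R = 266.2 / 6371.0088 = 0.041783 rad.
Start latitude φ₁ = 1.202584 rad; initial bearing θ = 4.068362 rad.
Destination latitude: φ₂ = arcsin( sin φ₁ cos δ + cos φ₁ sin δ cos θ ) = arcsin(0.923131) = 67.388°.
Δλ = atan2( sin θ sin δ cos φ₁ , cos δ − sin φ₁ sin φ₂ ) = atan2(-0.012024, 0.137872) = -0.086988 rad = -4.984°.
λ₂ = -167.627° + -4.984° = -172.611°.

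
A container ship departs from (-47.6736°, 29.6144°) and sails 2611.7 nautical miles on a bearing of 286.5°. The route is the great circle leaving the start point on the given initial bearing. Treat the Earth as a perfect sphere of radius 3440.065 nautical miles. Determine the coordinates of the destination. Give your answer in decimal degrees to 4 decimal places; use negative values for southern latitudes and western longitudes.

δ = 2611.7/3440.065 = 0.759201 rad (43.4990°).
Converting: φ₁ = -0.832061 rad, θ = 5.000368 rad.
Destination latitude: φ₂ = arcsin( sin φ₁ cos δ + cos φ₁ sin δ cos θ ) = arcsin(-0.404653) = -23.8694°.
Then Δλ = atan2(-0.444410, 0.426218) = -0.806291 rad, from sin θ sin δ cos φ₁ over cos δ − sin φ₁ sin φ₂.
λ₂ = λ₁ + Δλ = -16.5827°.

latitude -23.8694°, longitude -16.5827°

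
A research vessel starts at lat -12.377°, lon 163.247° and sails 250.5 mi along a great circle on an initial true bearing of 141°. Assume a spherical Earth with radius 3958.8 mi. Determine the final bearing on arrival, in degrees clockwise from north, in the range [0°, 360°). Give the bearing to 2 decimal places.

Angular distance δ = d/R = 250.5 / 3958.8 = 0.063277 rad.
With φ₁ = -12.377° = -0.216019 rad and θ = 141° = 2.460914 rad:
Applying the spherical law of cosines for sides, sin φ₂ = sin φ₁ cos δ + cos φ₁ sin δ cos θ = -0.261915, so φ₂ = -15.184°.
Then Δλ = atan2(0.038870, 0.941859) = 0.041246 rad, from sin θ sin δ cos φ₁ over cos δ − sin φ₁ sin φ₂.
λ₂ = λ₁ + Δλ = 165.610°.
The forward bearing on arrival equals the back-azimuth from the destination plus 180°.
Back-azimuth from P₂ (-15.18°, 165.61°) to P₁ (-12.38°, 163.25°), with Δλ' = λ₁ − λ₂ = -2.36°: atan2( sin Δλ' cos φ₁ , cos φ₂ sin φ₁ − sin φ₂ cos φ₁ cos Δλ' ) = 320.44°.
Final bearing = (320.44° + 180°) mod 360° = 140.44°.

final bearing 140.44°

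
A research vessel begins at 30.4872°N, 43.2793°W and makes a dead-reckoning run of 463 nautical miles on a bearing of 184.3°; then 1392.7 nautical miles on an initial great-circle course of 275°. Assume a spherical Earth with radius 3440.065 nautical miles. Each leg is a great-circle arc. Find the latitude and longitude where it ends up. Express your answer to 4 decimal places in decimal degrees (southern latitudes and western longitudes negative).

Apply the spherical direct solution leg by leg, carrying full precision between legs.
Leg 1: from (30.4872°, -43.2793°), δ = 463/3440.065 = 0.134590 rad, θ = 184.3° → φ = 22.7960°, λ = -43.9046°.
Leg 2: from (22.7960°, -43.9046°), δ = 1392.7/3440.065 = 0.404847 rad, θ = 275° → φ = 22.8163°, λ = -69.0988°.

latitude 22.8163°, longitude -69.0988°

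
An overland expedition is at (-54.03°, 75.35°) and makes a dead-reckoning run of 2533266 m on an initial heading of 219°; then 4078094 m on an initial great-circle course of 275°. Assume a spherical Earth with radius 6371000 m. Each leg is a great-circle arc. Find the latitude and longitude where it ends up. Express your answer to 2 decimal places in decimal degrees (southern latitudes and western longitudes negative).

latitude -46.07°, longitude -22.98°

Apply the spherical direct solution leg by leg, carrying full precision between legs.
Leg 1: from (-54.03°, 75.35°), δ = 2533266/6371000 = 0.397625 rad, θ = 219° → φ = -67.36°, λ = 36.07°.
Leg 2: from (-67.36°, 36.07°), δ = 4078094/6371000 = 0.640103 rad, θ = 275° → φ = -46.07°, λ = -22.98°.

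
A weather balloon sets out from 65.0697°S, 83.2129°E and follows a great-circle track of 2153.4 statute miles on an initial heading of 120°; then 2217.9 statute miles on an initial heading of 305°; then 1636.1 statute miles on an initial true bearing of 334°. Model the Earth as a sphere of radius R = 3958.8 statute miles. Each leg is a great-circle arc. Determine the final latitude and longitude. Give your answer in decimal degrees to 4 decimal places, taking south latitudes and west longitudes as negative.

Apply the spherical direct solution leg by leg, carrying full precision between legs.
Leg 1: from (-65.0697°, 83.2129°), δ = 2153.4/3958.8 = 0.543953 rad, θ = 120° → φ = -62.2529°, λ = 157.5072°.
Leg 2: from (-62.2529°, 157.5072°), δ = 2217.9/3958.8 = 0.560246 rad, θ = 305° → φ = -37.4314°, λ = 124.2655°.
Leg 3: from (-37.4314°, 124.2655°), δ = 1636.1/3958.8 = 0.413282 rad, θ = 334° → φ = -15.6642°, λ = 113.7298°.

latitude -15.6642°, longitude 113.7298°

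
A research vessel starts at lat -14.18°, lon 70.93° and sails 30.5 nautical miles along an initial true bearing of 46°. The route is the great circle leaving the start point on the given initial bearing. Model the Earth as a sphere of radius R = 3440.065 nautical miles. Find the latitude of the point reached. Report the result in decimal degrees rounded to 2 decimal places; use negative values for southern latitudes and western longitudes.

latitude -13.83°

δ = 30.5/3440.065 = 0.008866 rad (0.5080°).
With φ₁ = -14.18° = -0.247488 rad and θ = 46° = 0.802851 rad:
Applying the spherical law of cosines for sides, sin φ₂ = sin φ₁ cos δ + cos φ₁ sin δ cos θ = -0.238988, so φ₂ = -13.83°.
Δλ = atan2( sin θ sin δ cos φ₁ , cos δ − sin φ₁ sin φ₂ ) = atan2(0.006183, 0.941416) = 0.006568 rad = 0.38°.
λ₂ = 70.93° + 0.38° = 71.31°.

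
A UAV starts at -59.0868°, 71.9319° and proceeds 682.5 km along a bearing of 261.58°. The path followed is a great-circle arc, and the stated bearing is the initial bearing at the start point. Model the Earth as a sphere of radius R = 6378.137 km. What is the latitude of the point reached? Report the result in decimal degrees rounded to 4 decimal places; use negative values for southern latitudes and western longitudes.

latitude -59.4373°

The arc subtends δ = 682.5/6378.137 = 0.107006 rad at the centre.
Start latitude φ₁ = -1.031259 rad; initial bearing θ = 4.565432 rad.
Applying the spherical law of cosines for sides, sin φ₂ = sin φ₁ cos δ + cos φ₁ sin δ cos θ = -0.861074, so φ₂ = -59.4373°.
Δλ = atan2( sin θ sin δ cos φ₁ , cos δ − sin φ₁ sin φ₂ ) = atan2(-0.054277, 0.255525) = -0.209303 rad = -11.9922°.
λ₂ = 71.9319° + -11.9922° = 59.9397°.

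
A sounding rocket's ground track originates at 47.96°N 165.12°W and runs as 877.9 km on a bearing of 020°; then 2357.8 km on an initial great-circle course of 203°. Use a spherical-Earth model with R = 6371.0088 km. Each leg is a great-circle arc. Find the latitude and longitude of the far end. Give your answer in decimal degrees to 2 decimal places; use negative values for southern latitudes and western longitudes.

Apply the spherical direct solution leg by leg, carrying full precision between legs.
Leg 1: from (47.96°, -165.12°), δ = 877.9/6371.0088 = 0.137796 rad, θ = 20° → φ = 55.29°, λ = -160.39°.
Leg 2: from (55.29°, -160.39°), δ = 2357.8/6371.0088 = 0.370083 rad, θ = 203° → φ = 35.23°, λ = -170.35°.

latitude 35.23°, longitude -170.35°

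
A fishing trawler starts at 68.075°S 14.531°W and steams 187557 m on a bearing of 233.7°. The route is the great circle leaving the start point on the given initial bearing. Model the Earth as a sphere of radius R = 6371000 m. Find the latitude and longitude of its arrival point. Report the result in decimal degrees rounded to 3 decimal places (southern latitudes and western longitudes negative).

Central angle δ = d/R = 0.029439 rad.
Converting: φ₁ = -1.188133 rad, θ = 4.078834 rad.
Applying the spherical law of cosines for sides, sin φ₂ = sin φ₁ cos δ + cos φ₁ sin δ cos θ = -0.933778, so φ₂ = -69.032°.
Δλ = atan2( sin θ sin δ cos φ₁ , cos δ − sin φ₁ sin φ₂ ) = atan2(-0.008858, 0.133326) = -0.066340 rad = -3.801°.
λ₂ = λ₁ + Δλ = -18.332°.

latitude -69.032°, longitude -18.332°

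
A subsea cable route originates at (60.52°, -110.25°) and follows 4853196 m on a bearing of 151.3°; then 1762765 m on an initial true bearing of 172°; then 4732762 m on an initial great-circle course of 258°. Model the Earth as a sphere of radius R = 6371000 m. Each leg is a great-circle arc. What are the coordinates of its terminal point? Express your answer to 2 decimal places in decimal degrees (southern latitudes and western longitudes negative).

Apply the spherical direct solution leg by leg, carrying full precision between legs.
Leg 1: from (60.52°, -110.25°), δ = 4853196/6371000 = 0.761764 rad, θ = 151.3° → φ = 19.39°, λ = -89.68°.
Leg 2: from (19.39°, -89.68°), δ = 1762765/6371000 = 0.276686 rad, θ = 172° → φ = 3.68°, λ = -87.49°.
Leg 3: from (3.68°, -87.49°), δ = 4732762/6371000 = 0.742860 rad, θ = 258° → φ = -5.34°, λ = -129.14°.

latitude -5.34°, longitude -129.14°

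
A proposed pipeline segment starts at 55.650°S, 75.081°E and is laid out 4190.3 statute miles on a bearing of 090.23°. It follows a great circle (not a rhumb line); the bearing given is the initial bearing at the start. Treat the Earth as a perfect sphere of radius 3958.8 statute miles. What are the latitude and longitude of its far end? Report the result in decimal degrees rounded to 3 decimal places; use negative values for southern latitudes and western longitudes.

δ = 4190.3/3958.8 = 1.058477 rad (60.6463°).
With φ₁ = -55.650° = -0.971276 rad and θ = 90.23° = 1.574811 rad:
sin φ₂ = sin φ₁ cos δ + cos φ₁ sin δ cos θ = (-0.825606)(0.490200) + (0.564247)(0.871610)(-0.004014) = -0.406686
φ₂ = asin(-0.406686) = -0.418824 rad = -23.997°.
Then Δλ = atan2(0.491799, 0.154437) = 1.266523 rad, from sin θ sin δ cos φ₁ over cos δ − sin φ₁ sin φ₂.
Hence λ₂ = 75.081° + 72.566° = 147.647°.

latitude -23.997°, longitude 147.647°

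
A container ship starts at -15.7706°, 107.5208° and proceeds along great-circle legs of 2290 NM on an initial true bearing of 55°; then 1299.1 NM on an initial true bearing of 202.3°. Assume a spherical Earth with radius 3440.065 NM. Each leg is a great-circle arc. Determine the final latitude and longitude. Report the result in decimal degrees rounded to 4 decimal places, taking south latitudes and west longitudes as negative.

Apply the spherical direct solution leg by leg, carrying full precision between legs.
Leg 1: from (-15.7706°, 107.5208°), δ = 2290/3440.065 = 0.665685 rad, θ = 55° → φ = 7.3048°, λ = 138.1877°.
Leg 2: from (7.3048°, 138.1877°), δ = 1299.1/3440.065 = 0.377638 rad, θ = 202.3° → φ = -12.7203°, λ = 129.9410°.

latitude -12.7203°, longitude 129.9410°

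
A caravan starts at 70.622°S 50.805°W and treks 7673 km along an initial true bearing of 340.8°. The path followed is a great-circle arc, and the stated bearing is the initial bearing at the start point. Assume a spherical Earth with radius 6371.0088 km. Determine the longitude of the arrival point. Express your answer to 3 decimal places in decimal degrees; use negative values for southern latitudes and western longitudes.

longitude -68.705°

Angular distance δ = d/R = 7673 / 6371.0088 = 1.204362 rad.
Start latitude φ₁ = -1.232586 rad; initial bearing θ = 5.948082 rad.
Destination latitude: φ₂ = arcsin( sin φ₁ cos δ + cos φ₁ sin δ cos θ ) = arcsin(-0.045451) = -2.605°.
For the longitude increment, Δλ = atan2( sin θ sin δ cos φ₁, cos δ − sin φ₁ sin φ₂ ) = atan2(-0.101873, 0.315412) = -17.900°.
λ₂ = -50.805° + -17.900° = -68.705°.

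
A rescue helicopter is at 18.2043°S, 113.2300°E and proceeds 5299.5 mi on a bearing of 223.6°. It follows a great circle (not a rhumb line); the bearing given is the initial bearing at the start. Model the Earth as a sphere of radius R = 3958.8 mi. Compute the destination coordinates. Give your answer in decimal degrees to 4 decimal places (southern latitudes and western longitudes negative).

latitude -47.8461°, longitude 23.0910°

δ = 5299.5/3958.8 = 1.338663 rad (76.6998°).
Converting: φ₁ = -0.317725 rad, θ = 3.902556 rad.
Destination latitude: φ₂ = arcsin( sin φ₁ cos δ + cos φ₁ sin δ cos θ ) = arcsin(-0.741345) = -47.8461°.
For the longitude increment, Δλ = atan2( sin θ sin δ cos φ₁, cos δ − sin φ₁ sin φ₂ ) = atan2(-0.637532, -0.001547) = -90.1390°.
Hence λ₂ = 113.2300° + -90.1390° = 23.0910°.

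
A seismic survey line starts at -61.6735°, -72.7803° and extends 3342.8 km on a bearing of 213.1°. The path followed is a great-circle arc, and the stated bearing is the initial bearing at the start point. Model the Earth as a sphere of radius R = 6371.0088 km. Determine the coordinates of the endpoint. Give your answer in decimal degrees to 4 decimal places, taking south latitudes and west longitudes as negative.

Central angle δ = d/R = 0.524689 rad.
Start latitude φ₁ = -1.076406 rad; initial bearing θ = 3.719297 rad.
Applying the spherical law of cosines for sides, sin φ₂ = sin φ₁ cos δ + cos φ₁ sin δ cos θ = -0.960967, so φ₂ = -73.9390°.
Then Δλ = atan2(-0.129806, 0.019580) = -1.421082 rad, from sin θ sin δ cos φ₁ over cos δ − sin φ₁ sin φ₂.
λ₂ = -72.7803° + -81.4220° = -154.2023°.

latitude -73.9390°, longitude -154.2023°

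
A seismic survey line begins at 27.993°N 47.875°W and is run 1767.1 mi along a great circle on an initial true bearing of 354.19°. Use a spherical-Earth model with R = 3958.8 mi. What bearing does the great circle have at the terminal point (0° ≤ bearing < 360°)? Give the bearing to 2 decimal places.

The arc subtends δ = 1767.1/3958.8 = 0.446373 rad at the centre.
Start latitude φ₁ = 0.488570 rad; initial bearing θ = 6.181782 rad.
sin φ₂ = sin φ₁ cos δ + cos φ₁ sin δ cos θ = (0.469364)(0.902019) + (0.883005)(0.431696)(0.994863) = 0.802607
φ₂ = asin(0.802607) = 0.931653 rad = 53.380°.
Δλ = atan2( sin θ sin δ cos φ₁ , cos δ − sin φ₁ sin φ₂ ) = atan2(-0.038588, 0.525304) = -0.073326 rad = -4.201°.
Hence λ₂ = -47.875° + -4.201° = -52.076°.
The forward bearing on arrival equals the back-azimuth from the destination plus 180°.
Back-azimuth from P₂ (53.38°, -52.08°) to P₁ (27.99°, -47.88°), with Δλ' = λ₁ − λ₂ = 4.20°: atan2( sin Δλ' cos φ₁ , cos φ₂ sin φ₁ − sin φ₂ cos φ₁ cos Δλ' ) = 171.38°.
Final bearing = (171.38° + 180°) mod 360° = 351.38°.

final bearing 351.38°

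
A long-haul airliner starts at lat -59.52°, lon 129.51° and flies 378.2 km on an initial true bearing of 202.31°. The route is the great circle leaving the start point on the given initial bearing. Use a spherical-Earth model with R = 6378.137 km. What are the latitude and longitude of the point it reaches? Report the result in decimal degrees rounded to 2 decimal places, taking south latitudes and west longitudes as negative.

δ = 378.2/6378.137 = 0.059296 rad (3.3974°).
With φ₁ = -59.52° = -1.038820 rad and θ = 202.31° = 3.530976 rad:
sin φ₂ = sin φ₁ cos δ + cos φ₁ sin δ cos θ = (-0.861806)(0.998242) + (0.507238)(0.059262)(-0.925143) = -0.888101
φ₂ = asin(-0.888101) = -1.093197 rad = -62.64°.
Δλ = atan2( sin θ sin δ cos φ₁ , cos δ − sin φ₁ sin φ₂ ) = atan2(-0.011411, 0.232871) = -0.048963 rad = -2.81°.
λ₂ = λ₁ + Δλ = 126.70°.

latitude -62.64°, longitude 126.70°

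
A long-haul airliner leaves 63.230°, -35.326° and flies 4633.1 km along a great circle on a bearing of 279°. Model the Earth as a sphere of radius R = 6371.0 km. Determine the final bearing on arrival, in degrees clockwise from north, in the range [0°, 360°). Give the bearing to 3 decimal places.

final bearing 219.435°

δ = 4633.1/6371 = 0.727217 rad (41.6665°).
With φ₁ = 63.230° = 1.103572 rad and θ = 279° = 4.869469 rad:
sin φ₂ = sin φ₁ cos δ + cos φ₁ sin δ cos θ = (0.892822)(0.747027) + (0.450410)(0.664793)(0.156434) = 0.713803
φ₂ = asin(0.713803) = 0.794914 rad = 45.545°.
Then Δλ = atan2(-0.295743, 0.109728) = -1.215515 rad, from sin θ sin δ cos φ₁ over cos δ − sin φ₁ sin φ₂.
λ₂ = λ₁ + Δλ = -104.970°.
The forward bearing on arrival equals the back-azimuth from the destination plus 180°.
Back-azimuth from P₂ (45.545°, -104.970°) to P₁ (63.230°, -35.326°), with Δλ' = λ₁ − λ₂ = 69.644°: atan2( sin Δλ' cos φ₁ , cos φ₂ sin φ₁ − sin φ₂ cos φ₁ cos Δλ' ) = 39.435°.
Final bearing = (39.435° + 180°) mod 360° = 219.435°.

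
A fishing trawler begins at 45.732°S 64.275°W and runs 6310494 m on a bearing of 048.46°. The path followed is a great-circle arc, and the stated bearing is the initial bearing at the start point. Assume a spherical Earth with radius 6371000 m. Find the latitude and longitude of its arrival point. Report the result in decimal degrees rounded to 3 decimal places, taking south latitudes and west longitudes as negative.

latitude -0.315°, longitude -25.521°

Angular distance δ = d/R = 6310494 / 6371000 = 0.990503 rad.
Start latitude φ₁ = -0.798174 rad; initial bearing θ = 0.845787 rad.
sin φ₂ = sin φ₁ cos δ + cos φ₁ sin δ cos θ = (-0.716083)(0.548269) + (0.698015)(0.836302)(0.663143) = -0.005496
φ₂ = asin(-0.005496) = -0.005496 rad = -0.315°.
For the longitude increment, Δλ = atan2( sin θ sin δ cos φ₁, cos δ − sin φ₁ sin φ₂ ) = atan2(0.436934, 0.544334) = 38.754°.
Hence λ₂ = -64.275° + 38.754° = -25.521°.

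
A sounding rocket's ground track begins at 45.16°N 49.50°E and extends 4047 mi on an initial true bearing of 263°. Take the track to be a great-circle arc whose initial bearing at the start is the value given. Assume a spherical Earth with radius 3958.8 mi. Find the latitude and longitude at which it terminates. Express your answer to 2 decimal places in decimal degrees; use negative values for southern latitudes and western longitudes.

The arc subtends δ = 4047/3958.8 = 1.022279 rad at the centre.
Converting: φ₁ = 0.788191 rad, θ = 4.590216 rad.
sin φ₂ = sin φ₁ cos δ + cos φ₁ sin δ cos θ = (0.709079)(0.521422) + (0.705129)(0.853299)(-0.121869) = 0.296402
φ₂ = asin(0.296402) = 0.300923 rad = 17.24°.
Then Δλ = atan2(-0.597201, 0.311250) = -1.090348 rad, from sin θ sin δ cos φ₁ over cos δ − sin φ₁ sin φ₂.
λ₂ = 49.50° + -62.47° = -12.97°.

latitude 17.24°, longitude -12.97°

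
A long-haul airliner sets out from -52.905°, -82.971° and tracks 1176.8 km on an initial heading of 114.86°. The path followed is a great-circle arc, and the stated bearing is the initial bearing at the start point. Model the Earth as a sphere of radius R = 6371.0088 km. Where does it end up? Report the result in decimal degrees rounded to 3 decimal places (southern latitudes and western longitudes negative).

latitude -56.164°, longitude -65.556°

δ = 1176.8/6371.0088 = 0.184712 rad (10.5832°).
With φ₁ = -52.905° = -0.923366 rad and θ = 114.86° = 2.004685 rad:
sin φ₂ = sin φ₁ cos δ + cos φ₁ sin δ cos θ = (-0.797637)(0.982989) + (0.603138)(0.183663)(-0.420402) = -0.830638
φ₂ = asin(-0.830638) = -0.980252 rad = -56.164°.
Then Δλ = atan2(0.100510, 0.320442) = 0.303941 rad, from sin θ sin δ cos φ₁ over cos δ − sin φ₁ sin φ₂.
Hence λ₂ = -82.971° + 17.415° = -65.556°.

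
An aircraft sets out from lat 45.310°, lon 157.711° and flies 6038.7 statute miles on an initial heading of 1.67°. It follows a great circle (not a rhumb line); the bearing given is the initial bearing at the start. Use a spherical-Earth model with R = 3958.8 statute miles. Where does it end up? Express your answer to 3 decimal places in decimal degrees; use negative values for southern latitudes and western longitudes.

latitude 47.267°, longitude -24.748°

δ = 6038.7/3958.8 = 1.525386 rad (87.3982°).
With φ₁ = 45.310° = 0.790809 rad and θ = 1.67° = 0.029147 rad:
Destination latitude: φ₂ = arcsin( sin φ₁ cos δ + cos φ₁ sin δ cos θ ) = arcsin(0.734519) = 47.267°.
Δλ = atan2( sin θ sin δ cos φ₁ , cos δ − sin φ₁ sin φ₂ ) = atan2(0.020474, -0.476792) = 3.098677 rad = 177.541°.
λ₂ = 157.711° + 177.541° = 335.252°, normalized to (−180°, 180°] → -24.748°.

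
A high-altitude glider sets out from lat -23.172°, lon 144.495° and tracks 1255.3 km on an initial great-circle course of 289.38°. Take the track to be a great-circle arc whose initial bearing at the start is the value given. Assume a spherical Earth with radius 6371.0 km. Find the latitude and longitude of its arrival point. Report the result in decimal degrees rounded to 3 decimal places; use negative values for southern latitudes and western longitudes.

latitude -19.036°, longitude 133.230°

δ = 1255.3/6371 = 0.197033 rad (11.2892°).
Start latitude φ₁ = -0.404428 rad; initial bearing θ = 5.050634 rad.
Destination latitude: φ₂ = arcsin( sin φ₁ cos δ + cos φ₁ sin δ cos θ ) = arcsin(-0.326160) = -19.036°.
For the longitude increment, Δλ = atan2( sin θ sin δ cos φ₁, cos δ − sin φ₁ sin φ₂ ) = atan2(-0.169771, 0.852310) = -11.265°.
λ₂ = 144.495° + -11.265° = 133.230°.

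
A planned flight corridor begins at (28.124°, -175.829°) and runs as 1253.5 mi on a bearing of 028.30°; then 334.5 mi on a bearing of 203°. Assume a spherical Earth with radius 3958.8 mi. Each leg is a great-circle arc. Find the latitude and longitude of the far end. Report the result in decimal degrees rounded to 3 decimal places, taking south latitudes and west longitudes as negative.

latitude 39.126°, longitude -166.502°

Apply the spherical direct solution leg by leg, carrying full precision between legs.
Leg 1: from (28.124°, -175.829°), δ = 1253.5/3958.8 = 0.316636 rad, θ = 28.3° → φ = 43.609°, λ = -164.065°.
Leg 2: from (43.609°, -164.065°), δ = 334.5/3958.8 = 0.084495 rad, θ = 203° → φ = 39.126°, λ = -166.502°.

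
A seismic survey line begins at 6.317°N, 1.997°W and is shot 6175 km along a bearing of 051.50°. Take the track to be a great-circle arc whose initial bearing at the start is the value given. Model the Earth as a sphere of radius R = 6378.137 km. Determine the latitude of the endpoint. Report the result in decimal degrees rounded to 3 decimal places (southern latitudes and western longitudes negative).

latitude 34.897°

The arc subtends δ = 6175/6378.137 = 0.968151 rad at the centre.
With φ₁ = 6.317° = 0.110252 rad and θ = 51.5° = 0.898845 rad:
sin φ₂ = sin φ₁ cos δ + cos φ₁ sin δ cos θ = (0.110029)(0.566824) + (0.993928)(0.823839)(0.622515) = 0.572105
φ₂ = asin(0.572105) = 0.609070 rad = 34.897°.
For the longitude increment, Δλ = atan2( sin θ sin δ cos φ₁, cos δ − sin φ₁ sin φ₂ ) = atan2(0.640829, 0.503875) = 51.822°.
λ₂ = λ₁ + Δλ = 49.825°.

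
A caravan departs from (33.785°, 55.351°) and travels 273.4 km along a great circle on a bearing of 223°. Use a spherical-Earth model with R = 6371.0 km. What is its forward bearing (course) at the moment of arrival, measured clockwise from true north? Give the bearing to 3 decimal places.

The arc subtends δ = 273.4/6371 = 0.042913 rad at the centre.
With φ₁ = 33.785° = 0.589659 rad and θ = 223° = 3.892084 rad:
Applying the spherical law of cosines for sides, sin φ₂ = sin φ₁ cos δ + cos φ₁ sin δ cos θ = 0.529489, so φ₂ = 31.971°.
Δλ = atan2( sin θ sin δ cos φ₁ , cos δ − sin φ₁ sin φ₂ ) = atan2(-0.024317, 0.704642) = -0.034496 rad = -1.976°.
Hence λ₂ = 55.351° + -1.976° = 53.375°.
The forward bearing on arrival equals the back-azimuth from the destination plus 180°.
Back-azimuth from P₂ (31.971°, 53.375°) to P₁ (33.785°, 55.351°), with Δλ' = λ₁ − λ₂ = 1.976°: atan2( sin Δλ' cos φ₁ , cos φ₂ sin φ₁ − sin φ₂ cos φ₁ cos Δλ' ) = 41.927°.
Final bearing = (41.927° + 180°) mod 360° = 221.927°.

final bearing 221.927°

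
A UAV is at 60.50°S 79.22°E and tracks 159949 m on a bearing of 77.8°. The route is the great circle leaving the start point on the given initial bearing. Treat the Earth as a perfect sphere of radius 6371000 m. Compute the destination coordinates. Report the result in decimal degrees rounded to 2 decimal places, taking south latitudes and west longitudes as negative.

latitude -60.17°, longitude 82.05°

Central angle δ = d/R = 0.025106 rad.
With φ₁ = -60.50° = -1.055924 rad and θ = 77.8° = 1.357866 rad:
Destination latitude: φ₂ = arcsin( sin φ₁ cos δ + cos φ₁ sin δ cos θ ) = arcsin(-0.867469) = -60.17°.
For the longitude increment, Δλ = atan2( sin θ sin δ cos φ₁, cos δ − sin φ₁ sin φ₂ ) = atan2(0.012082, 0.244678) = 2.83°.
λ₂ = λ₁ + Δλ = 82.05°.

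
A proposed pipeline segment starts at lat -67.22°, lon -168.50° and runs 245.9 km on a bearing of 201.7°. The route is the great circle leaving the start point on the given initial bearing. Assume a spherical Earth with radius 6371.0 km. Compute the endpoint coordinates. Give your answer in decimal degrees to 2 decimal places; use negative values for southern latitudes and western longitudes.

δ = 245.9/6371 = 0.038597 rad (2.2114°).
With φ₁ = -67.22° = -1.173210 rad and θ = 201.7° = 3.520329 rad:
Applying the spherical law of cosines for sides, sin φ₂ = sin φ₁ cos δ + cos φ₁ sin δ cos θ = -0.935194, so φ₂ = -69.26°.
Δλ = atan2( sin θ sin δ cos φ₁ , cos δ − sin φ₁ sin φ₂ ) = atan2(-0.005524, 0.137008) = -0.040299 rad = -2.31°.
λ₂ = λ₁ + Δλ = -170.81°.

latitude -69.26°, longitude -170.81°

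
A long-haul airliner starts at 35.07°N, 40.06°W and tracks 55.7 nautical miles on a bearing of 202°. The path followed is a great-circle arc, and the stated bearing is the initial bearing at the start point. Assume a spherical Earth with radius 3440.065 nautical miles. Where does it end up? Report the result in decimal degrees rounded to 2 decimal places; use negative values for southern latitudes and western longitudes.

latitude 34.21°, longitude -40.48°

Angular distance δ = d/R = 55.7 / 3440.065 = 0.016192 rad.
With φ₁ = 35.07° = 0.612087 rad and θ = 202° = 3.525565 rad:
Destination latitude: φ₂ = arcsin( sin φ₁ cos δ + cos φ₁ sin δ cos θ ) = arcsin(0.562215) = 34.21°.
For the longitude increment, Δλ = atan2( sin θ sin δ cos φ₁, cos δ − sin φ₁ sin φ₂ ) = atan2(-0.004964, 0.676833) = -0.42°.
λ₂ = λ₁ + Δλ = -40.48°.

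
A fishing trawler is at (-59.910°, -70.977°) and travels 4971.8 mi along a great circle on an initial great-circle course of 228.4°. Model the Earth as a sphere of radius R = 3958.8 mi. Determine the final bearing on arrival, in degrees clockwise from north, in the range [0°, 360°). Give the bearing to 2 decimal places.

final bearing 332.48°

Central angle δ = d/R = 1.255886 rad.
With φ₁ = -59.910° = -1.045627 rad and θ = 228.4° = 3.986332 rad:
Destination latitude: φ₂ = arcsin( sin φ₁ cos δ + cos φ₁ sin δ cos θ ) = arcsin(-0.584489) = -35.767°.
For the longitude increment, Δλ = atan2( sin θ sin δ cos φ₁, cos δ − sin φ₁ sin φ₂ ) = atan2(-0.356479, -0.195991) = -118.802°.
λ₂ = -70.977° + -118.802° = -189.779°, normalized to (−180°, 180°] → 170.221°.
The forward bearing on arrival equals the back-azimuth from the destination plus 180°.
Back-azimuth from P₂ (-35.77°, 170.22°) to P₁ (-59.91°, -70.98°), with Δλ' = λ₁ − λ₂ = -241.20°: atan2( sin Δλ' cos φ₁ , cos φ₂ sin φ₁ − sin φ₂ cos φ₁ cos Δλ' ) = 152.48°.
Final bearing = (152.48° + 180°) mod 360° = 332.48°.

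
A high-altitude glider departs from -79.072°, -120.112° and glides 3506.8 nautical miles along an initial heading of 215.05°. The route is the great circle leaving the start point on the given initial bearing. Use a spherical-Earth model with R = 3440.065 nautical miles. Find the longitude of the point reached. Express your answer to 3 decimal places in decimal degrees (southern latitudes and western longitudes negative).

The arc subtends δ = 3506.8/3440.065 = 1.019399 rad at the centre.
Start latitude φ₁ = -1.380067 rad; initial bearing θ = 3.753331 rad.
sin φ₂ = sin φ₁ cos δ + cos φ₁ sin δ cos θ = (-0.981866)(0.523878) + (0.189575)(0.851794)(-0.818651) = -0.646573
φ₂ = asin(-0.646573) = -0.703083 rad = -40.284°.
Δλ = atan2( sin θ sin δ cos φ₁ , cos δ − sin φ₁ sin φ₂ ) = atan2(-0.092736, -0.110970) = -2.445469 rad = -140.115°.
λ₂ = -120.112° + -140.115° = -260.227°, normalized to (−180°, 180°] → 99.773°.

longitude 99.773°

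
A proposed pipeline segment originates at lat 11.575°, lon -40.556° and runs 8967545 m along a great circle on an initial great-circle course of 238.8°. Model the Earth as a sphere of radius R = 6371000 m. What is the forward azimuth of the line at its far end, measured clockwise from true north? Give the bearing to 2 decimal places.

Central angle δ = d/R = 1.407557 rad.
Converting: φ₁ = 0.202022 rad, θ = 4.167846 rad.
sin φ₂ = sin φ₁ cos δ + cos φ₁ sin δ cos θ = (0.200650)(0.162515) + (0.979663)(0.986706)(-0.518027) = -0.468136
φ₂ = asin(-0.468136) = -0.487181 rad = -27.913°.
Δλ = atan2( sin θ sin δ cos φ₁ , cos δ − sin φ₁ sin φ₂ ) = atan2(-0.826829, 0.256447) = -1.270047 rad = -72.768°.
λ₂ = λ₁ + Δλ = -113.324°.
The forward bearing on arrival equals the back-azimuth from the destination plus 180°.
Back-azimuth from P₂ (-27.91°, -113.32°) to P₁ (11.57°, -40.56°), with Δλ' = λ₁ − λ₂ = 72.77°: atan2( sin Δλ' cos φ₁ , cos φ₂ sin φ₁ − sin φ₂ cos φ₁ cos Δλ' ) = 71.50°.
Final bearing = (71.50° + 180°) mod 360° = 251.50°.

final bearing 251.50°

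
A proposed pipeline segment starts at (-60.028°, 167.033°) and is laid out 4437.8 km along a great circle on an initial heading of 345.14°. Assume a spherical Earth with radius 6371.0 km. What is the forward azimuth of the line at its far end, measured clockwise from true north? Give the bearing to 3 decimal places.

Angular distance δ = d/R = 4437.8 / 6371 = 0.696563 rad.
Converting: φ₁ = -1.047686 rad, θ = 6.023829 rad.
Destination latitude: φ₂ = arcsin( sin φ₁ cos δ + cos φ₁ sin δ cos θ ) = arcsin(-0.354673) = -20.773°.
Δλ = atan2( sin θ sin δ cos φ₁ , cos δ − sin φ₁ sin φ₂ ) = atan2(-0.082200, 0.459810) = -0.176901 rad = -10.136°.
λ₂ = λ₁ + Δλ = 156.897°.
The forward bearing on arrival equals the back-azimuth from the destination plus 180°.
Back-azimuth from P₂ (-20.773°, 156.897°) to P₁ (-60.028°, 167.033°), with Δλ' = λ₁ − λ₂ = 10.136°: atan2( sin Δλ' cos φ₁ , cos φ₂ sin φ₁ − sin φ₂ cos φ₁ cos Δλ' ) = 172.124°.
Final bearing = (172.124° + 180°) mod 360° = 352.124°.

final bearing 352.124°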